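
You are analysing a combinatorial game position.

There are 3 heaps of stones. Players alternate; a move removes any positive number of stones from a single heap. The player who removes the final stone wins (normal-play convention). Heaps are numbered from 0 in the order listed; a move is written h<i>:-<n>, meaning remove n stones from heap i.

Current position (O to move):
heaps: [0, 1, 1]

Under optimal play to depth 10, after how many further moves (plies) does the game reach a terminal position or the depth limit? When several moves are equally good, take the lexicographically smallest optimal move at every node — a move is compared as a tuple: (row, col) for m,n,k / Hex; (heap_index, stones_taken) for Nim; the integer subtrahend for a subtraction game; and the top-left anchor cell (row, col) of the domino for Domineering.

p1 O@[(0,1,1)]: h1:-1[(0,0,1)]-1* h2:-1[(0,1,0)]-1
p2 X@[(0,0,1)]: h2:-1[(0,0,0)]+1*
p3 O@[(0,0,0)] terminal -1; root [(0,1,1)] d10

PV length from [(0,1,1)]: 2 plies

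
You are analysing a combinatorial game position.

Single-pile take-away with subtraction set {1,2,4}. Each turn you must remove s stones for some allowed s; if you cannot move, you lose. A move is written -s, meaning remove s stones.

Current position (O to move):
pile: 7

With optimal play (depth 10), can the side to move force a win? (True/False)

O winning at [7]: True

[7] O move#1: -1:+1/6*, -2:-1/5, -4:+1/3
[6] X move#2: -1:-1/5*, -2:-1/4, -4:-1/2
[5] O move#3: -1:-1/4, -2:+1/3*, -4:-1/1
[3] X move#4: -1:-1/2*, -2:-1/1
[2] O move#5: -1:-1/1, -2:+1/0*
[0] end (terminal -1, X#6); searched 7 to 10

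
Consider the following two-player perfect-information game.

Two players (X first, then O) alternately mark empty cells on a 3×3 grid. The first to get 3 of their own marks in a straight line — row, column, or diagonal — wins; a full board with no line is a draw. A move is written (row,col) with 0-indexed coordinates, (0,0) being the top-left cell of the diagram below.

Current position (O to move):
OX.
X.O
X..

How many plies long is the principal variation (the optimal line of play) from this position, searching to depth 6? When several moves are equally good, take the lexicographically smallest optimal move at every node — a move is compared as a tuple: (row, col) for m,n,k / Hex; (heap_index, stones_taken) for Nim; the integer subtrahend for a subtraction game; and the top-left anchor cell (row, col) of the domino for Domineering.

PV length from [OX./X.O/X..]: 3 plies

[OX./X.O/X..] O move#1: (0,2):+0/OXO/X.O/X.., (1,1):+0/OX./XOO/X.., (2,1):+0/OX./X.O/XO., (2,2):+1/OX./X.O/X.O*
[OX./X.O/X.O] X move#2: (0,2):-1/OXX/X.O/X.O*, (1,1):-1/OX./XXO/X.O, (2,1):-1/OX./X.O/XXO
[OXX/X.O/X.O] O move#3: (1,1):+1/OXX/XOO/X.O*, (2,1):-1/OXX/X.O/XOO
[OXX/XOO/X.O] end (terminal -1, X#4); searched OX./X.O/X.. to 6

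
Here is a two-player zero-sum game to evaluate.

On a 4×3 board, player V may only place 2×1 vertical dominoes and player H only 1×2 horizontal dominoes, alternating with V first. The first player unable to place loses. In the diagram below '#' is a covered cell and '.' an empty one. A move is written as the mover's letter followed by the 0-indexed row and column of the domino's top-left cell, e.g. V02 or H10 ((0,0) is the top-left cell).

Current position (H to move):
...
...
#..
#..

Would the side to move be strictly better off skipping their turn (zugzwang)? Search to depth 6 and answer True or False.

p1 H@[.../.../#../#..]: H00[##./.../#../#..]-1* H01[.##/.../#../#..]-1 H10[.../##./#../#..]-1 H11[.../.##/#../#..]-1 H21[.../.../###/#..]-1 H31[.../.../#../###]-1
p2 V@[##./.../#../#..]: V02[###/..#/#../#..]-1 V11[##./.#./##./#..]+1* V12[##./..#/#.#/#..]+1 V21[##./.../##./##.]+1 V22[##./.../#.#/#.#]+1
p3 H@[##./.#./##./#..]: H31[##./.#./##./###]-1*
p4 V@[##./.#./##./###]: V02[###/.##/##./###]+1* V12[##./.##/###/###]+1
p5 H@[###/.##/##./###] terminal -1; root [.../.../#../#..] d6
if H skipped the turn, V would face:
~ p1 V@[.../.../#../#..]: V00[#../#../#../#..]+1* V01[.#./.#./#../#..]+1 V02[..#/..#/#../#..]+1 V11[.../.#./##./#..]+1 V12[.../..#/#.#/#..]-1 V21[.../.../##./##.]+1 V22[.../.../#.#/#.#]+1
~ p2 H@[#../#../#../#..]: H01[###/#../#../#..]-1* H11[#../###/#../#..]-1 H21[#../#../###/#..]-1 H31[#../#../#../###]-1
~ p3 V@[###/#../#../#..]: V11[###/##./##./#..]+1* V12[###/#.#/#.#/#..]+1 V21[###/#../##./##.]+1 V22[###/#../#.#/#.#]+1
~ p4 H@[###/##./##./#..]: H31[###/##./##./###]-1*
~ p5 V@[###/##./##./###]: V12[###/###/###/###]+1*
~ p6 H@[###/###/###/###] terminal -1; root [.../.../#../#..] d6
compare (H): move=-1 vs pass=-1

zugzwang(.../.../#../#.., H) = False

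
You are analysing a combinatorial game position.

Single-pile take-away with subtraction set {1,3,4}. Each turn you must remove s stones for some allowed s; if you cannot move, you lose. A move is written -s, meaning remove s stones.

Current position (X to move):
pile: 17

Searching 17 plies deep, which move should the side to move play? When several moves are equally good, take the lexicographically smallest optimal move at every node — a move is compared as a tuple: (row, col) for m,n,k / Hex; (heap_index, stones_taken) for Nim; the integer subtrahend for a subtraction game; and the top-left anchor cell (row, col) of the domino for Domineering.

X's best at [17]: -1

p1 X@[17]: -1[16]+1* -3[14]+1 -4[13]-1
p2 O@[16]: -1[15]-1* -3[13]-1 -4[12]-1
p3 X@[15]: -1[14]+1* -3[12]-1 -4[11]-1
p4 O@[14]: -1[13]-1* -3[11]-1 -4[10]-1
p5 X@[13]: -1[12]-1 -3[10]-1 -4[9]+1*
p6 O@[9]: -1[8]-1* -3[6]-1 -4[5]-1
p7 X@[8]: -1[7]+1* -3[5]-1 -4[4]-1
p8 O@[7]: -1[6]-1* -3[4]-1 -4[3]-1
p9 X@[6]: -1[5]-1 -3[3]-1 -4[2]+1*
p10 O@[2]: -1[1]-1*
p11 X@[1]: -1[0]+1*
p12 O@[0] terminal -1; root [17] d17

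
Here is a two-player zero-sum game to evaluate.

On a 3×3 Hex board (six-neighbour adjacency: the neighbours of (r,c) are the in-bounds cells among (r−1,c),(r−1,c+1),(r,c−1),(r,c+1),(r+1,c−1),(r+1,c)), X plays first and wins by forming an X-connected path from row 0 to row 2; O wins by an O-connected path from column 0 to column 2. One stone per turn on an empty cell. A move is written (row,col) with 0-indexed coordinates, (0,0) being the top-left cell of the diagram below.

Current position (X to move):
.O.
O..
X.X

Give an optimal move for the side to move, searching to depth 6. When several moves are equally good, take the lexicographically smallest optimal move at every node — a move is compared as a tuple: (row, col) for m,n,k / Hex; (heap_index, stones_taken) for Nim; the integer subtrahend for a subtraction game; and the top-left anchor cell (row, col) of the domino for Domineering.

[.O./O../X.X] X move#1: (0,0):-1/XO./O../X.X, (0,2):+1/.OX/O../X.X*, (1,1):-1/.O./OX./X.X, (1,2):-1/.O./O.X/X.X, (2,1):-1/.O./O../XXX
[.OX/O../X.X] O move#2: (0,0):-1/OOX/O../X.X*, (1,1):-1/.OX/OO./X.X, (1,2):-1/.OX/O.O/X.X, (2,1):-1/.OX/O../XOX
[OOX/O../X.X] X move#3: (1,1):+1/OOX/OX./X.X*, (1,2):+1/OOX/O.X/X.X, (2,1):+1/OOX/O../XXX
[OOX/OX./X.X] end (terminal -1, O#4); searched .O./O../X.X to 6

X's best at [.O./O../X.X]: (0,2)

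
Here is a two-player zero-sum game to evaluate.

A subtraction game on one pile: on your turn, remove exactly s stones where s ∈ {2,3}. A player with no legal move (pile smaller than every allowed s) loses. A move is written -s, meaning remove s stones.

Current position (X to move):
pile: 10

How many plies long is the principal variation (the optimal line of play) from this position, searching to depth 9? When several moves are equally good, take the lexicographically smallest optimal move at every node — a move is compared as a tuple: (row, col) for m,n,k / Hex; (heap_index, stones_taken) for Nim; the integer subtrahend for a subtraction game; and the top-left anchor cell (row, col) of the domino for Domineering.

[10] X move#1: -2:-1/8*, -3:-1/7
[8] O move#2: -2:+1/6*, -3:+1/5
[6] X move#3: -2:-1/4*, -3:-1/3
[4] O move#4: -2:-1/2, -3:+1/1*
[1] end (terminal -1, X#5); searched 10 to 9

PV length from [10]: 4 plies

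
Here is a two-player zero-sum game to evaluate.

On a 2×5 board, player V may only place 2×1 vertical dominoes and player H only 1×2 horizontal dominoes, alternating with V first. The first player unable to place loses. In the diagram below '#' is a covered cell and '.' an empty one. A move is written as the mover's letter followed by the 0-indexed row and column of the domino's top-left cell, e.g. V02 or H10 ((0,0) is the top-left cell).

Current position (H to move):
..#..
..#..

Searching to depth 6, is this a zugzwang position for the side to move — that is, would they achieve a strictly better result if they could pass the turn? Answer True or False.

zugzwang(..#../..#.., H) = True

p1 H@[..#../..#..]: H00[###../..#..]-1* H03[..###/..#..]-1 H10[..#../###..]-1 H13[..#../..###]-1
p2 V@[###../..#..]: V03[####./..##.]+1* V04[###.#/..#.#]+1
p3 H@[####./..##.]: H10[####./####.]-1*
p4 V@[####./####.]: V04[#####/#####]+1*
p5 H@[#####/#####] terminal -1; root [..#../..#..] d6
pass branch (V moves first from the same position):
  | p1 V@[..#../..#..]: V00[#.#../#.#..]-1* V01[.##../.##..]-1 V03[..##./..##.]-1 V04[..#.#/..#.#]-1
  | p2 H@[#.#../#.#..]: H03[#.###/#.#..]+1* H13[#.#../#.###]+1
  | p3 V@[#.###/#.#..]: V01[#####/###..]-1*
  | p4 H@[#####/###..]: H13[#####/#####]+1*
  | p5 V@[#####/#####] terminal -1; root [..#../..#..] d6
H moving scores -1; H passing scores +1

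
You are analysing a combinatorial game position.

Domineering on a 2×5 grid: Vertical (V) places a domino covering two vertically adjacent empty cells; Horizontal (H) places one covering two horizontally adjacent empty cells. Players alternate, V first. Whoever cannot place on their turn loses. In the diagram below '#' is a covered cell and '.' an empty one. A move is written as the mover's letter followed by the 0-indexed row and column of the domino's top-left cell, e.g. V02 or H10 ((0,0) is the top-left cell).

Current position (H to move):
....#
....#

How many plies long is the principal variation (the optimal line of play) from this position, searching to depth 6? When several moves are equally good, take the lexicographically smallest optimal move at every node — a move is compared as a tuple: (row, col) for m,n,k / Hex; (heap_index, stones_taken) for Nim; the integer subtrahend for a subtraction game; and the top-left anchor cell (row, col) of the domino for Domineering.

PV length from [....#/....#]: 3 plies

p1 H@[....#/....#]: H00[##..#/....#]-1 H01[.##.#/....#]+1* H02[..###/....#]-1 H10[....#/##..#]-1 H11[....#/.##.#]+1 H12[....#/..###]-1
p2 V@[.##.#/....#]: V00[###.#/#...#]-1* V03[.####/...##]-1
p3 H@[###.#/#...#]: H11[###.#/###.#]-1 H12[###.#/#.###]+1*
p4 V@[###.#/#.###] terminal -1; root [....#/....#] d6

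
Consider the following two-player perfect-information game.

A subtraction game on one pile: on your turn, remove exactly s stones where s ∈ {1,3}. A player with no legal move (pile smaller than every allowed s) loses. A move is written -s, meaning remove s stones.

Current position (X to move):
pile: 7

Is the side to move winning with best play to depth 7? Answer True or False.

X winning at [7]: True

ply 1, X at 7 | -1=+1→6*; -3=+1→4
ply 2, O at 6 | -1=-1→5*; -3=-1→3
ply 3, X at 5 | -1=+1→4*; -3=+1→2
ply 4, O at 4 | -1=-1→3*; -3=-1→1
ply 5, X at 3 | -1=+1→2*; -3=+1→0
ply 6, O at 2 | -1=-1→1*
ply 7, X at 1 | -1=+1→0*
ply 8: 0 is terminal -1 (O); from 7 depth 7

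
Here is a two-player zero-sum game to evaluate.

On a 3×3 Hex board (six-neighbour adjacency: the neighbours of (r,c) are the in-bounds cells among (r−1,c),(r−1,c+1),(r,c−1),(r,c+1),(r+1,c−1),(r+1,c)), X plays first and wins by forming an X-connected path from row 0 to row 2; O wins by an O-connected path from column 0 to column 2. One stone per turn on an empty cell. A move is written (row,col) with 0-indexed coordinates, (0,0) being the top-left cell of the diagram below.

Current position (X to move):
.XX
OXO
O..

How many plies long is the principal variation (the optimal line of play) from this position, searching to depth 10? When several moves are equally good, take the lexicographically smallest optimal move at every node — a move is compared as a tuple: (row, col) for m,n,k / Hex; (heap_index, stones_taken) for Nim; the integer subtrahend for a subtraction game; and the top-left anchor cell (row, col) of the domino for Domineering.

p1 X@[.XX/OXO/O..]: (0,0)[XXX/OXO/O..]-1 (2,1)[.XX/OXO/OX.]+1* (2,2)[.XX/OXO/O.X]-1
p2 O@[.XX/OXO/OX.] terminal -1; root [.XX/OXO/O..] d10

PV length from [.XX/OXO/O..]: 1 ply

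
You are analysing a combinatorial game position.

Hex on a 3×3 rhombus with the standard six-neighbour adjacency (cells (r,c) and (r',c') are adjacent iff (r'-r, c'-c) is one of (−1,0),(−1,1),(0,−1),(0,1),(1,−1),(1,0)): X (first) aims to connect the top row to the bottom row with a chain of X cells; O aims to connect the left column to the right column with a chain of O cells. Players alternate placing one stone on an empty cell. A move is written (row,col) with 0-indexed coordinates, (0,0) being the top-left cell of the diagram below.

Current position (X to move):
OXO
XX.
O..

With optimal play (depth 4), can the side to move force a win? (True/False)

X winning at [OXO/XX./O..]: True

ply 1, X at OXO/XX./O.. | (1,2)=+1→OXO/XXX/O..*; (2,1)=+1→OXO/XX./OX.; (2,2)=+1→OXO/XX./O.X
ply 2, O at OXO/XXX/O.. | (2,1)=-1→OXO/XXX/OO.*; (2,2)=-1→OXO/XXX/O.O
ply 3, X at OXO/XXX/OO. | (2,2)=+1→OXO/XXX/OOX*
ply 4: OXO/XXX/OOX is terminal -1 (O); from OXO/XX./O.. depth 4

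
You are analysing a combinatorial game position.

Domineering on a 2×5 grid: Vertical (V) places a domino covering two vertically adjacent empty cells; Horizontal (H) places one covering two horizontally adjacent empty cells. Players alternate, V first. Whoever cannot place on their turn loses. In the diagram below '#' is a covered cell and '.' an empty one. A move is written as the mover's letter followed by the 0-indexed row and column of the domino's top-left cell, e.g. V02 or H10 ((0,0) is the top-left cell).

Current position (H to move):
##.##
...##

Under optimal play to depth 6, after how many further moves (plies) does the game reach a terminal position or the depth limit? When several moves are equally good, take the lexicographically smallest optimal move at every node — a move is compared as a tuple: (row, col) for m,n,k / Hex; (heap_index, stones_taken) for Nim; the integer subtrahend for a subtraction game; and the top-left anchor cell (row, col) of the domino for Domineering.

ply 1, H at ##.##/...## | H10=-1→##.##/##.##; H11=+1→##.##/.####*
ply 2: ##.##/.#### is terminal -1 (V); from ##.##/...## depth 6

PV length from [##.##/...##]: 1 ply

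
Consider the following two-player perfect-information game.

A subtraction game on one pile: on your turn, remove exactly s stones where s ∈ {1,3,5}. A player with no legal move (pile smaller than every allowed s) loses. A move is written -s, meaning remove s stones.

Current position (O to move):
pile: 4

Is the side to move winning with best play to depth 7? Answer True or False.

ply 1, O at 4 | -1=-1→3*; -3=-1→1
ply 2, X at 3 | -1=+1→2*; -3=+1→0
ply 3, O at 2 | -1=-1→1*
ply 4, X at 1 | -1=+1→0*
ply 5: 0 is terminal -1 (O); from 4 depth 7

O winning at [4]: False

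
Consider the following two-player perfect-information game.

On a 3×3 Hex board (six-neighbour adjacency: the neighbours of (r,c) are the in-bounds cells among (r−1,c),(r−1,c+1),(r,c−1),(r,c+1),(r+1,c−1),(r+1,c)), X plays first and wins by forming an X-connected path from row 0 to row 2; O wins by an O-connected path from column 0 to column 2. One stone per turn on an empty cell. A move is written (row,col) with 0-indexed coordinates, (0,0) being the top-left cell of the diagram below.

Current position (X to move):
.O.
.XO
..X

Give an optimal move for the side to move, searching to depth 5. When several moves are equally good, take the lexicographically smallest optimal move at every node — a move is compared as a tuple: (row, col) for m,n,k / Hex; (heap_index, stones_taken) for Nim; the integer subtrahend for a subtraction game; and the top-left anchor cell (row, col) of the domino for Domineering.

X's best at [.O./.XO/..X]: (0,0)

[.O./.XO/..X] X move#1: (0,0):+1/XO./.XO/..X*, (0,2):+1/.OX/.XO/..X, (1,0):+1/.O./XXO/..X, (2,0):-1/.O./.XO/X.X, (2,1):-1/.O./.XO/.XX
[XO./.XO/..X] O move#2: (0,2):-1/XOO/.XO/..X*, (1,0):-1/XO./OXO/..X, (2,0):-1/XO./.XO/O.X, (2,1):-1/XO./.XO/.OX
[XOO/.XO/..X] X move#3: (1,0):+1/XOO/XXO/..X*, (2,0):-1/XOO/.XO/X.X, (2,1):-1/XOO/.XO/.XX
[XOO/XXO/..X] O move#4: (2,0):-1/XOO/XXO/O.X*, (2,1):-1/XOO/XXO/.OX
[XOO/XXO/O.X] X move#5: (2,1):+1/XOO/XXO/OXX*
[XOO/XXO/OXX] end (terminal -1, O#6); searched .O./.XO/..X to 5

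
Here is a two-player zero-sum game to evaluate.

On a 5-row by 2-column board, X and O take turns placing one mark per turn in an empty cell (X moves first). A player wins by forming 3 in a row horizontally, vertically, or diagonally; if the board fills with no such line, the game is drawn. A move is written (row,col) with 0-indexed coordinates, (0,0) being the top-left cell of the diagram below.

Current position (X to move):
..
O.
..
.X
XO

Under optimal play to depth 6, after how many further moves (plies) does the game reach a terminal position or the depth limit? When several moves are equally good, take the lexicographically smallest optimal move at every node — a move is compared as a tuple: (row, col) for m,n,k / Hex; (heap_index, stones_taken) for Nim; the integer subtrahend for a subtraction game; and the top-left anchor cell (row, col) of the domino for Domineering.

PV length from [../O./../.X/XO]: 6 plies

[../O./../.X/XO] X move#1: (0,0):+0/X./O./../.X/XO*, (0,1):-1/.X/O./../.X/XO, (1,1):+0/../OX/../.X/XO, (2,0):+0/../O./X./.X/XO, (2,1):+0/../O./.X/.X/XO, (3,0):+0/../O./../XX/XO
[X./O./../.X/XO] O move#2: (0,1):+0/XO/O./../.X/XO*, (1,1):+0/X./OO/../.X/XO, (2,0):+0/X./O./O./.X/XO, (2,1):+0/X./O./.O/.X/XO, (3,0):+0/X./O./../OX/XO
[XO/O./../.X/XO] X move#3: (1,1):+0/XO/OX/../.X/XO*, (2,0):+0/XO/O./X./.X/XO, (2,1):+0/XO/O./.X/.X/XO, (3,0):+0/XO/O./../XX/XO
[XO/OX/../.X/XO] O move#4: (2,0):-1/XO/OX/O./.X/XO, (2,1):+0/XO/OX/.O/.X/XO*, (3,0):-1/XO/OX/../OX/XO
[XO/OX/.O/.X/XO] X move#5: (2,0):+0/XO/OX/XO/.X/XO*, (3,0):+0/XO/OX/.O/XX/XO
[XO/OX/XO/.X/XO] O move#6: (3,0):+0/XO/OX/XO/OX/XO*
[XO/OX/XO/OX/XO] end (terminal +0, X#7); searched ../O./../.X/XO to 6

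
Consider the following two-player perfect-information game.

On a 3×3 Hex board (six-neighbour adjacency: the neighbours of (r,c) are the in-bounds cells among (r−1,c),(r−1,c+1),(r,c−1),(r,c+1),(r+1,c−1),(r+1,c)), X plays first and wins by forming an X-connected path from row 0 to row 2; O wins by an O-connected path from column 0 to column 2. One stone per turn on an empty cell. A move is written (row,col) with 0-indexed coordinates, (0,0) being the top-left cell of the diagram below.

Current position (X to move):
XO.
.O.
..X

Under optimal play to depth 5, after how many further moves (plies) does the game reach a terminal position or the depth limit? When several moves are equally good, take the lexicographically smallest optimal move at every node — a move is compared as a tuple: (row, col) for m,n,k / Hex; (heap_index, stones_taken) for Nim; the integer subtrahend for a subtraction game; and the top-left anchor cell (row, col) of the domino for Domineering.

PV length from [XO./.O./..X]: 4 plies

[XO./.O./..X] X move#1: (0,2):-1/XOX/.O./..X*, (1,0):-1/XO./XO./..X, (1,2):-1/XO./.OX/..X, (2,0):-1/XO./.O./X.X, (2,1):-1/XO./.O./.XX
[XOX/.O./..X] O move#2: (1,0):-1/XOX/OO./..X, (1,2):+1/XOX/.OO/..X*, (2,0):-1/XOX/.O./O.X, (2,1):-1/XOX/.O./.OX
[XOX/.OO/..X] X move#3: (1,0):-1/XOX/XOO/..X*, (2,0):-1/XOX/.OO/X.X, (2,1):-1/XOX/.OO/.XX
[XOX/XOO/..X] O move#4: (2,0):+1/XOX/XOO/O.X*, (2,1):-1/XOX/XOO/.OX
[XOX/XOO/O.X] end (terminal -1, X#5); searched XO./.O./..X to 5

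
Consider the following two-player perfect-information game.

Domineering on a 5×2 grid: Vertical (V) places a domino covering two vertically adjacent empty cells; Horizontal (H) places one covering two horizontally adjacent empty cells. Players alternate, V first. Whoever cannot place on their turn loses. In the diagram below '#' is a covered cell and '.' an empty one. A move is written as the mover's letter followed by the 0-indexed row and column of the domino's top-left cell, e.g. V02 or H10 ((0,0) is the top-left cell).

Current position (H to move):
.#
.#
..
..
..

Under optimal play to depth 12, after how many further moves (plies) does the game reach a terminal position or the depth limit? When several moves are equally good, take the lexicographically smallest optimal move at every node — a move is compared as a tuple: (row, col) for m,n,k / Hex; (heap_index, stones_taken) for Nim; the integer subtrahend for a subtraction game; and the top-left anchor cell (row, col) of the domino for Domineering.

PV length from [.#/.#/../../..]: 3 plies

ply 1, H at .#/.#/../../.. | H20=-1→.#/.#/##/../..; H30=+1→.#/.#/../##/..*; H40=-1→.#/.#/../../##
ply 2, V at .#/.#/../##/.. | V00=-1→##/##/../##/..*; V10=-1→.#/##/#./##/..
ply 3, H at ##/##/../##/.. | H20=+1→##/##/##/##/..*; H40=+1→##/##/../##/##
ply 4: ##/##/##/##/.. is terminal -1 (V); from .#/.#/../../.. depth 12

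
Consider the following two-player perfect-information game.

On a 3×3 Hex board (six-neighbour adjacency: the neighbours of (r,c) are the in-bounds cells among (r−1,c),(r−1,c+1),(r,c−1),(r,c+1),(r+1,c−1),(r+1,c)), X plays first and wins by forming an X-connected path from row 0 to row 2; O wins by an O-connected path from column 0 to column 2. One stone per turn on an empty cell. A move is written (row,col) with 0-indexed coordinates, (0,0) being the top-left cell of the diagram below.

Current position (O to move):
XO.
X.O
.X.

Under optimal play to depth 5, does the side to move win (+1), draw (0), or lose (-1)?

[XO./X.O/.X.] O move#1: (0,2):-1/XOO/X.O/.X.*, (1,1):-1/XO./XOO/.X., (2,0):-1/XO./X.O/OX., (2,2):-1/XO./X.O/.XO
[XOO/X.O/.X.] X move#2: (1,1):+1/XOO/XXO/.X.*, (2,0):+1/XOO/X.O/XX., (2,2):+1/XOO/X.O/.XX
[XOO/XXO/.X.] end (terminal -1, O#3); searched XO./X.O/.X. to 5

value(XO./X.O/.X., O) = -1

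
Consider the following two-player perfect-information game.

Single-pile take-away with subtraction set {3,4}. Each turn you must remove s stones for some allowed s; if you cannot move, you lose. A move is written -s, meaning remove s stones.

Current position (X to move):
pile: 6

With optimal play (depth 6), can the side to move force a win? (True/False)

X winning at [6]: True

[6] X move#1: -3:-1/3, -4:+1/2*
[2] end (terminal -1, O#2); searched 6 to 6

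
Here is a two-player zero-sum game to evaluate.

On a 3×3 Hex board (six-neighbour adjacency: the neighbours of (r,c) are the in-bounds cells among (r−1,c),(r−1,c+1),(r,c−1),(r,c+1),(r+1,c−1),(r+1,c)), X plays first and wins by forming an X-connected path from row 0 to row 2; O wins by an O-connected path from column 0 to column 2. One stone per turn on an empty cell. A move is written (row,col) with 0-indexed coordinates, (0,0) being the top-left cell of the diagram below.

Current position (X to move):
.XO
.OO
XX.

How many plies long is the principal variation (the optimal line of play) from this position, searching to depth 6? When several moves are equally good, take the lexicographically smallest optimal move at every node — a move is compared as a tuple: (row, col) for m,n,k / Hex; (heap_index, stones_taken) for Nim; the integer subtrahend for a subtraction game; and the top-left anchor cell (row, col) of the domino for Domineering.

p1 X@[.XO/.OO/XX.]: (0,0)[XXO/.OO/XX.]-1 (1,0)[.XO/XOO/XX.]+1* (2,2)[.XO/.OO/XXX]-1
p2 O@[.XO/XOO/XX.] terminal -1; root [.XO/.OO/XX.] d6

PV length from [.XO/.OO/XX.]: 1 ply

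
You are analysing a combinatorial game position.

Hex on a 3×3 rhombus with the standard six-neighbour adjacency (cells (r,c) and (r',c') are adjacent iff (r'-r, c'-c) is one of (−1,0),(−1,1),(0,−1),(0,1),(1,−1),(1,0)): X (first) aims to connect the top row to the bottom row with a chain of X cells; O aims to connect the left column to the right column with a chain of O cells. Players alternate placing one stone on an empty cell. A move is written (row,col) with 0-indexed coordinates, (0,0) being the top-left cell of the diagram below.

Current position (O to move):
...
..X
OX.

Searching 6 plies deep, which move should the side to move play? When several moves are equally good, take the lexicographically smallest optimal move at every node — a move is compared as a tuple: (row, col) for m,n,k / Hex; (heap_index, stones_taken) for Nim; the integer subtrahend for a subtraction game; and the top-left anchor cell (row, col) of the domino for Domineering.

O's best at [.../..X/OX.]: (0,2)

[.../..X/OX.] O move#1: (0,0):-1/O../..X/OX., (0,1):-1/.O./..X/OX., (0,2):+1/..O/..X/OX.*, (1,0):-1/.../O.X/OX., (1,1):-1/.../.OX/OX., (2,2):-1/.../..X/OXO
[..O/..X/OX.] X move#2: (0,0):-1/X.O/..X/OX.*, (0,1):-1/.XO/..X/OX., (1,0):-1/..O/X.X/OX., (1,1):-1/..O/.XX/OX., (2,2):-1/..O/..X/OXX
[X.O/..X/OX.] O move#3: (0,1):+1/XOO/..X/OX.*, (1,0):+1/X.O/O.X/OX., (1,1):+1/X.O/.OX/OX., (2,2):-1/X.O/..X/OXO
[XOO/..X/OX.] X move#4: (1,0):-1/XOO/X.X/OX.*, (1,1):-1/XOO/.XX/OX., (2,2):-1/XOO/..X/OXX
[XOO/X.X/OX.] O move#5: (1,1):+1/XOO/XOX/OX.*, (2,2):-1/XOO/X.X/OXO
[XOO/XOX/OX.] end (terminal -1, X#6); searched .../..X/OX. to 6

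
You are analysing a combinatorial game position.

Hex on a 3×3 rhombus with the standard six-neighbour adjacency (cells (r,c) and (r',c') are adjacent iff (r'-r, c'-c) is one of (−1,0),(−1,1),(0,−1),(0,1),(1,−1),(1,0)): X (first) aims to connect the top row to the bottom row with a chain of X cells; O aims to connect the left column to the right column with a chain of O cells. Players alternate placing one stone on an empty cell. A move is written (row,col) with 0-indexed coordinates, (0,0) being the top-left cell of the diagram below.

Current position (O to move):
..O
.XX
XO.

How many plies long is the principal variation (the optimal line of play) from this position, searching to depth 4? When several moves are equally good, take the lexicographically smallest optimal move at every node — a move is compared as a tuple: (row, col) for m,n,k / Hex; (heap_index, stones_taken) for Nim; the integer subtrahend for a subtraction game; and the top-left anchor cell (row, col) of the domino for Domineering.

PV length from [..O/.XX/XO.]: 3 plies

[..O/.XX/XO.] O move#1: (0,0):-1/O.O/.XX/XO., (0,1):+1/.OO/.XX/XO.*, (1,0):-1/..O/OXX/XO., (2,2):-1/..O/.XX/XOO
[.OO/.XX/XO.] X move#2: (0,0):-1/XOO/.XX/XO.*, (1,0):-1/.OO/XXX/XO., (2,2):-1/.OO/.XX/XOX
[XOO/.XX/XO.] O move#3: (1,0):+1/XOO/OXX/XO.*, (2,2):-1/XOO/.XX/XOO
[XOO/OXX/XO.] end (terminal -1, X#4); searched ..O/.XX/XO. to 4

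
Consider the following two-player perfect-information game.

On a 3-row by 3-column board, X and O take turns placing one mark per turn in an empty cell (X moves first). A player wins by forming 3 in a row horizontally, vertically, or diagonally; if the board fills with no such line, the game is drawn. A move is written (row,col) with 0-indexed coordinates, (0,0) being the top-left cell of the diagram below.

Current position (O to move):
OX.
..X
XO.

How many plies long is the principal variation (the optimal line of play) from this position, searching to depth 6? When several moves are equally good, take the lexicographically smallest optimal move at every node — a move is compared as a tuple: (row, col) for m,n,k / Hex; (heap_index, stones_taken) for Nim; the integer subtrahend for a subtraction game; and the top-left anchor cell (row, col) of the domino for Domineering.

PV length from [OX./..X/XO.]: 4 plies

ply 1, O at OX./..X/XO. | (0,2)=+0→OXO/..X/XO.*; (1,0)=-1→OX./O.X/XO.; (1,1)=+0→OX./.OX/XO.; (2,2)=-1→OX./..X/XOO
ply 2, X at OXO/..X/XO. | (1,0)=+0→OXO/X.X/XO.*; (1,1)=+0→OXO/.XX/XO.; (2,2)=+0→OXO/..X/XOX
ply 3, O at OXO/X.X/XO. | (1,1)=+0→OXO/XOX/XO.*; (2,2)=-1→OXO/X.X/XOO
ply 4, X at OXO/XOX/XO. | (2,2)=+0→OXO/XOX/XOX*
ply 5: OXO/XOX/XOX is terminal +0 (O); from OX./..X/XO. depth 6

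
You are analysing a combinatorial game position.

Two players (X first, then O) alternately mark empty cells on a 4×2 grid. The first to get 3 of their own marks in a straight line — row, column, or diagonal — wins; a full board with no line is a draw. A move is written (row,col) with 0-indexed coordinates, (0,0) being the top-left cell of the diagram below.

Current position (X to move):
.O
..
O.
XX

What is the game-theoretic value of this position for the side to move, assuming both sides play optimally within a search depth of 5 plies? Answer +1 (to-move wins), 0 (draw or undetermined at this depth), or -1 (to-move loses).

value(.O/../O./XX, X) = 0

ply 1, X at .O/../O./XX | (0,0)=+0→XO/../O./XX*; (1,0)=+0→.O/X./O./XX; (1,1)=+0→.O/.X/O./XX; (2,1)=+0→.O/../OX/XX
ply 2, O at XO/../O./XX | (1,0)=+0→XO/O./O./XX*; (1,1)=+0→XO/.O/O./XX; (2,1)=+0→XO/../OO/XX
ply 3, X at XO/O./O./XX | (1,1)=+0→XO/OX/O./XX*; (2,1)=+0→XO/O./OX/XX
ply 4, O at XO/OX/O./XX | (2,1)=+0→XO/OX/OO/XX*
ply 5: XO/OX/OO/XX is terminal +0 (X); from .O/../O./XX depth 5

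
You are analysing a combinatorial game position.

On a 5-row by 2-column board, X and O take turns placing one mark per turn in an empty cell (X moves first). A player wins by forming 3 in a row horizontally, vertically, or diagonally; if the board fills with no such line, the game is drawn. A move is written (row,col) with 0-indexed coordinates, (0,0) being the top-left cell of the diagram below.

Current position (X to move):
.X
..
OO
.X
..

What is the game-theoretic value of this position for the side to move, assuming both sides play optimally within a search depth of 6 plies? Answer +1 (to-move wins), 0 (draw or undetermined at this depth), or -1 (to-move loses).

value(.X/../OO/.X/.., X) = 0

p1 X@[.X/../OO/.X/..]: (0,0)[XX/../OO/.X/..]-1 (1,0)[.X/X./OO/.X/..]+0* (1,1)[.X/.X/OO/.X/..]-1 (3,0)[.X/../OO/XX/..]+0 (4,0)[.X/../OO/.X/X.]-1 (4,1)[.X/../OO/.X/.X]-1
p2 O@[.X/X./OO/.X/..]: (0,0)[OX/X./OO/.X/..]+0* (1,1)[.X/XO/OO/.X/..]+0 (3,0)[.X/X./OO/OX/..]+0 (4,0)[.X/X./OO/.X/O.]+0 (4,1)[.X/X./OO/.X/.O]+0
p3 X@[OX/X./OO/.X/..]: (1,1)[OX/XX/OO/.X/..]+0* (3,0)[OX/X./OO/XX/..]+0 (4,0)[OX/X./OO/.X/X.]+0 (4,1)[OX/X./OO/.X/.X]+0
p4 O@[OX/XX/OO/.X/..]: (3,0)[OX/XX/OO/OX/..]+0* (4,0)[OX/XX/OO/.X/O.]+0 (4,1)[OX/XX/OO/.X/.O]+0
p5 X@[OX/XX/OO/OX/..]: (4,0)[OX/XX/OO/OX/X.]+0* (4,1)[OX/XX/OO/OX/.X]-1
p6 O@[OX/XX/OO/OX/X.]: (4,1)[OX/XX/OO/OX/XO]+0*
p7 X@[OX/XX/OO/OX/XO] terminal +0; root [.X/../OO/.X/..] d6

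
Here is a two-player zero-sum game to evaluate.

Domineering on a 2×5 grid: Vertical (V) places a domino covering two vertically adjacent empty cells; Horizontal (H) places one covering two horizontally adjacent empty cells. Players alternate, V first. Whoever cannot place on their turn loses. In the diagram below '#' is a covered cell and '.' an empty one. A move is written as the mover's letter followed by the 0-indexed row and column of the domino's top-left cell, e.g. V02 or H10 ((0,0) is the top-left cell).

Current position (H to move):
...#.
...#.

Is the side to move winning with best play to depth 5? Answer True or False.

H winning at [...#./...#.]: False

[...#./...#.] H move#1: H00:-1/##.#./...#.*, H01:-1/.###./...#., H10:-1/...#./##.#., H11:-1/...#./.###.
[##.#./...#.] V move#2: V02:+1/####./..##.*, V04:-1/##.##/...##
[####./..##.] H move#3: H10:-1/####./####.*
[####./####.] V move#4: V04:+1/#####/#####*
[#####/#####] end (terminal -1, H#5); searched ...#./...#. to 5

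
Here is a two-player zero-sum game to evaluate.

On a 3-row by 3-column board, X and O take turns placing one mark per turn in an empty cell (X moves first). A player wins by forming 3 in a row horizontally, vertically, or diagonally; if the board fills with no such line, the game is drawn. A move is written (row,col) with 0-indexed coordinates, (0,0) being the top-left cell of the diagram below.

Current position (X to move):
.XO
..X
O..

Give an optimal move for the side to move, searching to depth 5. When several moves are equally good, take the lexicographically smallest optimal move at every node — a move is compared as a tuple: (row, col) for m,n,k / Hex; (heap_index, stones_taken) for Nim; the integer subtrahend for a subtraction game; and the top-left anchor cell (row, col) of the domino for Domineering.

X's best at [.XO/..X/O..]: (1,1)

ply 1, X at .XO/..X/O.. | (0,0)=-1→XXO/..X/O..; (1,0)=-1→.XO/X.X/O..; (1,1)=+1→.XO/.XX/O..*; (2,1)=-1→.XO/..X/OX.; (2,2)=-1→.XO/..X/O.X
ply 2, O at .XO/.XX/O.. | (0,0)=-1→OXO/.XX/O..*; (1,0)=-1→.XO/OXX/O..; (2,1)=-1→.XO/.XX/OO.; (2,2)=-1→.XO/.XX/O.O
ply 3, X at OXO/.XX/O.. | (1,0)=+1→OXO/XXX/O..*; (2,1)=+1→OXO/.XX/OX.; (2,2)=-1→OXO/.XX/O.X
ply 4: OXO/XXX/O.. is terminal -1 (O); from .XO/..X/O.. depth 5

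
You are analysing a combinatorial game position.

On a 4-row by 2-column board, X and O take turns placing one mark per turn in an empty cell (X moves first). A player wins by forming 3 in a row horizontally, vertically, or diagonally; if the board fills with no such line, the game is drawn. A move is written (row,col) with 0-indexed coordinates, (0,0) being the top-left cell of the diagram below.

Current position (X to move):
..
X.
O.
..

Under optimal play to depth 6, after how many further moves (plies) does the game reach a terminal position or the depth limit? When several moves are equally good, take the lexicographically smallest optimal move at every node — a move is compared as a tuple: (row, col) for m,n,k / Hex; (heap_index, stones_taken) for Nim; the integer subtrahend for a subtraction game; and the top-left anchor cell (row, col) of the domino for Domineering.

PV length from [../X./O./..]: 6 plies

p1 X@[../X./O./..]: (0,0)[X./X./O./..]+0* (0,1)[.X/X./O./..]+0 (1,1)[../XX/O./..]+0 (2,1)[../X./OX/..]+0 (3,0)[../X./O./X.]+0 (3,1)[../X./O./.X]+0
p2 O@[X./X./O./..]: (0,1)[XO/X./O./..]+0* (1,1)[X./XO/O./..]+0 (2,1)[X./X./OO/..]+0 (3,0)[X./X./O./O.]+0 (3,1)[X./X./O./.O]+0
p3 X@[XO/X./O./..]: (1,1)[XO/XX/O./..]+0* (2,1)[XO/X./OX/..]+0 (3,0)[XO/X./O./X.]+0 (3,1)[XO/X./O./.X]+0
p4 O@[XO/XX/O./..]: (2,1)[XO/XX/OO/..]+0* (3,0)[XO/XX/O./O.]+0 (3,1)[XO/XX/O./.O]+0
p5 X@[XO/XX/OO/..]: (3,0)[XO/XX/OO/X.]+0* (3,1)[XO/XX/OO/.X]+0
p6 O@[XO/XX/OO/X.]: (3,1)[XO/XX/OO/XO]+0*
p7 X@[XO/XX/OO/XO] terminal +0; root [../X./O./..] d6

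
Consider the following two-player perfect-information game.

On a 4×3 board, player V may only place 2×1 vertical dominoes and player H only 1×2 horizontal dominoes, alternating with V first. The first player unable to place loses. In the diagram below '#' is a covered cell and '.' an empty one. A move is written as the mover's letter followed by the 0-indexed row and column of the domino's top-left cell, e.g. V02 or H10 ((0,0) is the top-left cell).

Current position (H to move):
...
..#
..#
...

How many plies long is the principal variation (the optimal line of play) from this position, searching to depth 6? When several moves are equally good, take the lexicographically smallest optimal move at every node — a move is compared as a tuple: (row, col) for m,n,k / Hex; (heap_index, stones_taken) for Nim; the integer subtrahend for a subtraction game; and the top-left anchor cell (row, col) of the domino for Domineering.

PV length from [.../..#/..#/...]: 4 plies

p1 H@[.../..#/..#/...]: H00[##./..#/..#/...]-1* H01[.##/..#/..#/...]-1 H10[.../###/..#/...]-1 H20[.../..#/###/...]-1 H30[.../..#/..#/##.]-1 H31[.../..#/..#/.##]-1
p2 V@[##./..#/..#/...]: V10[##./#.#/#.#/...]+1* V11[##./.##/.##/...]+1 V20[##./..#/#.#/#..]+1 V21[##./..#/.##/.#.]+1
p3 H@[##./#.#/#.#/...]: H30[##./#.#/#.#/##.]-1* H31[##./#.#/#.#/.##]-1
p4 V@[##./#.#/#.#/##.]: V11[##./###/###/##.]+1*
p5 H@[##./###/###/##.] terminal -1; root [.../..#/..#/...] d6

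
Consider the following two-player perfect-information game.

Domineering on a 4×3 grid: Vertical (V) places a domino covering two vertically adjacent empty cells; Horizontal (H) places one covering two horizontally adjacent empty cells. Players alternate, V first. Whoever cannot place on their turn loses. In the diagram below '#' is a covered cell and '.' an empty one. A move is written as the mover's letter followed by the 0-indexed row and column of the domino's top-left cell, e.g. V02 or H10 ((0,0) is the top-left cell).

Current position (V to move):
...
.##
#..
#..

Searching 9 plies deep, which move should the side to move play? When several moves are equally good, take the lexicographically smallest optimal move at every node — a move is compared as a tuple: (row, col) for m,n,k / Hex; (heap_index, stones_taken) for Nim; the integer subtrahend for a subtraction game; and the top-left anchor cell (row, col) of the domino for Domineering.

p1 V@[.../.##/#../#..]: V00[#../###/#../#..]-1 V21[.../.##/##./##.]+1* V22[.../.##/#.#/#.#]+1
p2 H@[.../.##/##./##.]: H00[##./.##/##./##.]-1* H01[.##/.##/##./##.]-1
p3 V@[##./.##/##./##.]: V22[##./.##/###/###]+1*
p4 H@[##./.##/###/###] terminal -1; root [.../.##/#../#..] d9

V's best at [.../.##/#../#..]: V21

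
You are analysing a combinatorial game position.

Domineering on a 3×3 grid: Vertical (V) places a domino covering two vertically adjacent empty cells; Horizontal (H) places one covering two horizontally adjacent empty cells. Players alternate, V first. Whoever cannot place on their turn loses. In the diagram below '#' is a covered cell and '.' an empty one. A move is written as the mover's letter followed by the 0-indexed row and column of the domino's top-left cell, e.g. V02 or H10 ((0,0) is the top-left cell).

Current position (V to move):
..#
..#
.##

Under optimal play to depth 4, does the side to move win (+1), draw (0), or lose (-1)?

value(..#/..#/.##, V) = +1

ply 1, V at ..#/..#/.## | V00=+1→#.#/#.#/.##*; V01=+1→.##/.##/.##; V10=-1→..#/#.#/###
ply 2: #.#/#.#/.## is terminal -1 (H); from ..#/..#/.## depth 4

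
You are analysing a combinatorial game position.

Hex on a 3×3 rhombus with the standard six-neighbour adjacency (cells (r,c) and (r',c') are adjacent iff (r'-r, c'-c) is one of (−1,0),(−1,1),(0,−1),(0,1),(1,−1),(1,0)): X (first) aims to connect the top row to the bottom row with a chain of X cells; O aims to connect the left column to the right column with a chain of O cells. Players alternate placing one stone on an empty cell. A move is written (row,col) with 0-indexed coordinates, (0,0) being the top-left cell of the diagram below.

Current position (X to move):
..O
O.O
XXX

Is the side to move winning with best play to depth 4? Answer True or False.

X winning at [..O/O.O/XXX]: False

ply 1, X at ..O/O.O/XXX | (0,0)=-1→X.O/O.O/XXX*; (0,1)=-1→.XO/O.O/XXX; (1,1)=-1→..O/OXO/XXX
ply 2, O at X.O/O.O/XXX | (0,1)=+1→XOO/O.O/XXX*; (1,1)=+1→X.O/OOO/XXX
ply 3: XOO/O.O/XXX is terminal -1 (X); from ..O/O.O/XXX depth 4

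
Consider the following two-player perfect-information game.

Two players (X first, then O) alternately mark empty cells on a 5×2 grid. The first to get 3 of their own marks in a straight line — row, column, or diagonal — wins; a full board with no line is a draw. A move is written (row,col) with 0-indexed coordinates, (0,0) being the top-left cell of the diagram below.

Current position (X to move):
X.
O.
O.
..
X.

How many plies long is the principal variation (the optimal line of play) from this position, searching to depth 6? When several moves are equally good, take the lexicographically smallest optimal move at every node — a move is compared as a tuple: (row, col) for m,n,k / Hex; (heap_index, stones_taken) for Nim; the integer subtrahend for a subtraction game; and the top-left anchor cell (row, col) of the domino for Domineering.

PV length from [X./O./O./../X.]: 6 plies

ply 1, X at X./O./O./../X. | (0,1)=-1→XX/O./O./../X.; (1,1)=-1→X./OX/O./../X.; (2,1)=-1→X./O./OX/../X.; (3,0)=+0→X./O./O./X./X.*; (3,1)=-1→X./O./O./.X/X.; (4,1)=-1→X./O./O./../XX
ply 2, O at X./O./O./X./X. | (0,1)=+0→XO/O./O./X./X.*; (1,1)=+0→X./OO/O./X./X.; (2,1)=+0→X./O./OO/X./X.; (3,1)=+0→X./O./O./XO/X.; (4,1)=+0→X./O./O./X./XO
ply 3, X at XO/O./O./X./X. | (1,1)=+0→XO/OX/O./X./X.*; (2,1)=+0→XO/O./OX/X./X.; (3,1)=+0→XO/O./O./XX/X.; (4,1)=+0→XO/O./O./X./XX
ply 4, O at XO/OX/O./X./X. | (2,1)=+0→XO/OX/OO/X./X.*; (3,1)=+0→XO/OX/O./XO/X.; (4,1)=+0→XO/OX/O./X./XO
ply 5, X at XO/OX/OO/X./X. | (3,1)=+0→XO/OX/OO/XX/X.*; (4,1)=+0→XO/OX/OO/X./XX
ply 6, O at XO/OX/OO/XX/X. | (4,1)=+0→XO/OX/OO/XX/XO*
ply 7: XO/OX/OO/XX/XO is terminal +0 (X); from X./O./O./../X. depth 6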